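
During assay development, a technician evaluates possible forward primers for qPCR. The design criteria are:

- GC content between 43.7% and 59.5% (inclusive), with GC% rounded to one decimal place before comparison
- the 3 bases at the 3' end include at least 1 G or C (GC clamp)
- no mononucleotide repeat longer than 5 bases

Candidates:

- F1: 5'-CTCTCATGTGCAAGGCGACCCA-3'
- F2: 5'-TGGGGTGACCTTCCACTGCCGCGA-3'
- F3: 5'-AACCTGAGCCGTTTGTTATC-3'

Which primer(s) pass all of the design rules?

F1 and F3.

F1 (22 nt, A=5 T=4 G=5 C=8): GC 13/22 = 59.1% ✓; 3' end CCA has 2 G/C ✓; longest run = 3 ✓ — passes.
F2 (24 nt, A=3 T=5 G=8 C=8): GC 16/24 = 66.7%, outside 43.7–59.5% ✗; 3' end CGA has 2 G/C ✓; longest run = 4 ✓ — fails.
F3 (20 nt, A=4 T=7 G=4 C=5): GC 9/20 = 45.0% ✓; 3' end ATC has 1 G/C ✓; longest run = 3 ✓ — passes.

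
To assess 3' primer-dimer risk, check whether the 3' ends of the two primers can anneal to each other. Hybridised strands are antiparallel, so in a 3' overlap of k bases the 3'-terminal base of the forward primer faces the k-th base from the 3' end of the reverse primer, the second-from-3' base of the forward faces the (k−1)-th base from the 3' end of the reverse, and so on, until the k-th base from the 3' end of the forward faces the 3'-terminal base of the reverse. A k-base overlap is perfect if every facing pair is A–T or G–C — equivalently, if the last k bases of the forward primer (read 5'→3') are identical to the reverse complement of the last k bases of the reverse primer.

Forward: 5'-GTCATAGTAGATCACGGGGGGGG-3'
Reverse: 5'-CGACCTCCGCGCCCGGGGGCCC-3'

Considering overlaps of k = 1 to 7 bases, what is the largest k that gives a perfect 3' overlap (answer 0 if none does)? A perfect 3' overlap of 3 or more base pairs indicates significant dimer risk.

Last 7 bases (5'→3') — forward …GGGGGGG, reverse …GGGGCCC.
Reverse complement of the reverse primer's last 7 bases: GGGCCCC; its first k bases are the reverse complement of the reverse primer's last k bases, so a perfect k-base overlap needs the forward primer's last k bases to equal them.
Comparing (forward last k vs required): k=1: G vs G ✓; k=2: GG vs GG ✓; k=3: GGG vs GGG ✓; k=4: GGGG vs GGGC ✗; k=5: GGGGG vs GGGCC ✗; k=6: GGGGGG vs GGGCCC ✗; k=7: GGGGGGG vs GGGCCCC ✗.
Perfect overlaps at k = 1, 2, 3; the largest is 3.

Longest perfect overlap: 3 complementary base pairs; significant dimer risk (threshold 3).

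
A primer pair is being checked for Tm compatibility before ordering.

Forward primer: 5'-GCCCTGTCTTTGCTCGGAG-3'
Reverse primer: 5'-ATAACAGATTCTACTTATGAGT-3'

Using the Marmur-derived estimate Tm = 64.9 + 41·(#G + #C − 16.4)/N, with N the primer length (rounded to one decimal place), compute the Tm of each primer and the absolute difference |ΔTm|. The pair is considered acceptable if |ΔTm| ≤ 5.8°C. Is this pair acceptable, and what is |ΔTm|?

|ΔTm| = 9.9°C; the pair is not acceptable.

Forward: G+C = 12, N = 19 → Tm = 64.9 + 41·(12 − 16.4)/19 = 55.4°C.
Reverse: G+C = 6, N = 22 → Tm = 64.9 + 41·(6 − 16.4)/22 = 45.5°C.
|ΔTm| = |55.4 − 45.5| = 9.9°C, > 5.8°C.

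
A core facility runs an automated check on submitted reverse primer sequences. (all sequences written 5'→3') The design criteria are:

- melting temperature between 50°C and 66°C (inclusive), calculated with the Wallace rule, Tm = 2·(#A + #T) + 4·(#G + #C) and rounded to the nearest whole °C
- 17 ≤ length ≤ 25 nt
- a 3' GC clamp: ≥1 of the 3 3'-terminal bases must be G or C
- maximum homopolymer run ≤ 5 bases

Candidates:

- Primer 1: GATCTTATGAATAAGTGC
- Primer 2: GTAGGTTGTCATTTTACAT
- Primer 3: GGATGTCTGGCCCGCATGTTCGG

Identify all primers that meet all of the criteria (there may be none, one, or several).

Primer 1 (18 nt, A=6 T=6 G=4 C=2): Tm = 2·12 + 4·6 = 48°C, outside 50–66°C ✗; length 18 ✓; 3' end TGC has 2 G/C ✓; longest run = 2 ✓ — fails.
Primer 2 (19 nt, A=4 T=9 G=4 C=2): Tm = 2·13 + 4·6 = 50°C ✓; length 19 ✓; 3' end CAT has 1 G/C ✓; longest run = 4 ✓ — passes.
Primer 3 (23 nt, A=2 T=6 G=9 C=6): Tm = 2·8 + 4·15 = 76°C, outside 50–66°C ✗; length 23 ✓; 3' end CGG has 3 G/C ✓; longest run = 3 ✓ — fails.

Primer 2 only.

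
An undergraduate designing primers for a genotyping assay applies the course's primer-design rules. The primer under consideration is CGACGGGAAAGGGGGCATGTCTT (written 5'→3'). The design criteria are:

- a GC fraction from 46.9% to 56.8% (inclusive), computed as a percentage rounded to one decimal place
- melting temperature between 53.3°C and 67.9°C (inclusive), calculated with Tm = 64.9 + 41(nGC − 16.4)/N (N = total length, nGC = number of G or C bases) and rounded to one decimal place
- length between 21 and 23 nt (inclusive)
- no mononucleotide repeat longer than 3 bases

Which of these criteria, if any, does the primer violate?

Fails: GC content, homopolymer run.

Base counts: A=5, T=4, G=10, C=4 (length 23).
GC content: GC 14/23 = 60.9%, outside 46.9–56.8% ✗
Tm: Tm = 64.9 + 41·(14 − 16.4)/23 = 60.6°C ✓
length: length 23 ✓
homopolymer run: longest run = 5, exceeds 3 ✗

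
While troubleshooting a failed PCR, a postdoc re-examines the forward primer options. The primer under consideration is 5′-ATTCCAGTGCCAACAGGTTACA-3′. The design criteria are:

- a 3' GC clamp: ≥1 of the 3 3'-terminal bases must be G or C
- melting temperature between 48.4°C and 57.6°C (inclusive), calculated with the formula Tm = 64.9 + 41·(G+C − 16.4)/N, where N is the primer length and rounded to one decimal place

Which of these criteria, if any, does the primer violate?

Meets all criteria.

Base counts: A=7, T=5, G=4, C=6 (length 22).
GC clamp: 3' end ACA has 1 G/C ✓
Tm: Tm = 64.9 + 41·(10 − 16.4)/22 = 53.0°C ✓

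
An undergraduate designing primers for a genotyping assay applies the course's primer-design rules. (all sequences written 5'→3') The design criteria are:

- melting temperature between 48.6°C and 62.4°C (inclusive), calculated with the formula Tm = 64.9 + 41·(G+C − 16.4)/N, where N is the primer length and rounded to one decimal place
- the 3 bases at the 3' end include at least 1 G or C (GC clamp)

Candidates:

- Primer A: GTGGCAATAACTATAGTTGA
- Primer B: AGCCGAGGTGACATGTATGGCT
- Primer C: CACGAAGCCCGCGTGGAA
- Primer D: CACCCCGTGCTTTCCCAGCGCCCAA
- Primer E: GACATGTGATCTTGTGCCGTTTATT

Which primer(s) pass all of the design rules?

Primer B and Primer C.

Primer A (20 nt, A=7 T=6 G=5 C=2): Tm = 64.9 + 41·(7 − 16.4)/20 = 45.6°C, outside 48.6–62.4°C ✗; 3' end TGA has 1 G/C ✓ — fails.
Primer B (22 nt, A=5 T=5 G=8 C=4): Tm = 64.9 + 41·(12 − 16.4)/22 = 56.7°C ✓; 3' end GCT has 2 G/C ✓ — passes.
Primer C (18 nt, A=5 T=1 G=6 C=6): Tm = 64.9 + 41·(12 − 16.4)/18 = 54.9°C ✓; 3' end GAA has 1 G/C ✓ — passes.
Primer D (25 nt, A=4 T=4 G=4 C=13): Tm = 64.9 + 41·(17 − 16.4)/25 = 65.9°C, outside 48.6–62.4°C ✗; 3' end CAA has 1 G/C ✓ — fails.
Primer E (25 nt, A=4 T=11 G=6 C=4): Tm = 64.9 + 41·(10 − 16.4)/25 = 54.4°C ✓; 3' end ATT has 0 G/C, need ≥1 ✗ — fails.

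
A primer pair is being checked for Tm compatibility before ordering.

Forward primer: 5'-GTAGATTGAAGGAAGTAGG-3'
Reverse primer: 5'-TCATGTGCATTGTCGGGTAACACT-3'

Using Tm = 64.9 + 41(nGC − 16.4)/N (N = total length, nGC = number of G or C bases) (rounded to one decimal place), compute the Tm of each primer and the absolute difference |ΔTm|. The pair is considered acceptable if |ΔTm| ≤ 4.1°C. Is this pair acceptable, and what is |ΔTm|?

|ΔTm| = 8.9°C; the pair is not acceptable.

Forward: G+C = 8, N = 19 → Tm = 64.9 + 41·(8 − 16.4)/19 = 46.8°C.
Reverse: G+C = 11, N = 24 → Tm = 64.9 + 41·(11 − 16.4)/24 = 55.7°C.
|ΔTm| = |46.8 − 55.7| = 8.9°C, > 4.1°C.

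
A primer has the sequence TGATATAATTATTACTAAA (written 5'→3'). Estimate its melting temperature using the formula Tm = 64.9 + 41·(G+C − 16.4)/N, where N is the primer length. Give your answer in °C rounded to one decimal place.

33.8°C

Base counts: A=9, T=8, G=1, C=1; G+C = 2, N = 19.
Tm = 64.9 + 41·(2 − 16.4)/19 = 64.9 + -590.40/19 = 33.8°C.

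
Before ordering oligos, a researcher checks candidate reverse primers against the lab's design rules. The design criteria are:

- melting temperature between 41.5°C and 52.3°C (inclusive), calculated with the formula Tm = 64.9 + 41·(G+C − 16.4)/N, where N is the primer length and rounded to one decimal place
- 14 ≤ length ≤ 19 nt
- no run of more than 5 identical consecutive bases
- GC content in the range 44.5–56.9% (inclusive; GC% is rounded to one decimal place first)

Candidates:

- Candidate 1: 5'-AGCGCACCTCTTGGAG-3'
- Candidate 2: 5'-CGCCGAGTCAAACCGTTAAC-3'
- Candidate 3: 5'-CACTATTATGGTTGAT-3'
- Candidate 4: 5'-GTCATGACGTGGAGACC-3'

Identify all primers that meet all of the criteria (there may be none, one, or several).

Candidate 1 (16 nt, A=3 T=3 G=5 C=5): Tm = 64.9 + 41·(10 − 16.4)/16 = 48.5°C ✓; length 16 ✓; longest run = 2 ✓; GC 10/16 = 62.5%, outside 44.5–56.9% ✗ — fails.
Candidate 2 (20 nt, A=6 T=3 G=4 C=7): Tm = 64.9 + 41·(11 − 16.4)/20 = 53.8°C, outside 41.5–52.3°C ✗; length 20, outside 14–19 ✗; longest run = 3 ✓; GC 11/20 = 55.0% ✓ — fails.
Candidate 3 (16 nt, A=4 T=7 G=3 C=2): Tm = 64.9 + 41·(5 − 16.4)/16 = 35.7°C, outside 41.5–52.3°C ✗; length 16 ✓; longest run = 2 ✓; GC 5/16 = 31.3%, outside 44.5–56.9% ✗ — fails.
Candidate 4 (17 nt, A=4 T=3 G=6 C=4): Tm = 64.9 + 41·(10 − 16.4)/17 = 49.5°C ✓; length 17 ✓; longest run = 2 ✓; GC 10/17 = 58.8%, outside 44.5–56.9% ✗ — fails.

None of the candidates satisfy all criteria.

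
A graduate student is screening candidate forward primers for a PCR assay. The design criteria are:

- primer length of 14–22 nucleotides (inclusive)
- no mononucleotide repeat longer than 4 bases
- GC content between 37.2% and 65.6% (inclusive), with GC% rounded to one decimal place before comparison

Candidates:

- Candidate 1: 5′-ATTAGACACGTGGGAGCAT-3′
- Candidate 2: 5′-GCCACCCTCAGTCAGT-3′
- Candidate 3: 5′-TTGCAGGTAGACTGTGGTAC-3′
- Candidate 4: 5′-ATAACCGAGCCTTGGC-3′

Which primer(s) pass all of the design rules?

Candidate 1 (19 nt, A=6 T=4 G=6 C=3): length 19 ✓; longest run = 3 ✓; GC 9/19 = 47.4% ✓ — passes.
Candidate 2 (16 nt, A=3 T=3 G=3 C=7): length 16 ✓; longest run = 3 ✓; GC 10/16 = 62.5% ✓ — passes.
Candidate 3 (20 nt, A=4 T=6 G=7 C=3): length 20 ✓; longest run = 2 ✓; GC 10/20 = 50.0% ✓ — passes.
Candidate 4 (16 nt, A=4 T=3 G=4 C=5): length 16 ✓; longest run = 2 ✓; GC 9/16 = 56.3% ✓ — passes.

Candidate 1, Candidate 2, Candidate 3 and Candidate 4.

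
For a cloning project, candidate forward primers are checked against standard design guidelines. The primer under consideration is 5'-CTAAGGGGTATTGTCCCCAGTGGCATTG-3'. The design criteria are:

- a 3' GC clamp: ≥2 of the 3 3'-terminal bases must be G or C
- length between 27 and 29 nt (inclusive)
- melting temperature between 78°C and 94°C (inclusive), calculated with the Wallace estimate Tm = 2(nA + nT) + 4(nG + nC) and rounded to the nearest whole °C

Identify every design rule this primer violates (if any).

Base counts: A=5, T=8, G=9, C=6 (length 28).
GC clamp: 3' end TTG has 1 G/C, need ≥2 ✗
length: length 28 ✓
Tm: Tm = 2·13 + 4·15 = 86°C ✓

Fails: GC clamp.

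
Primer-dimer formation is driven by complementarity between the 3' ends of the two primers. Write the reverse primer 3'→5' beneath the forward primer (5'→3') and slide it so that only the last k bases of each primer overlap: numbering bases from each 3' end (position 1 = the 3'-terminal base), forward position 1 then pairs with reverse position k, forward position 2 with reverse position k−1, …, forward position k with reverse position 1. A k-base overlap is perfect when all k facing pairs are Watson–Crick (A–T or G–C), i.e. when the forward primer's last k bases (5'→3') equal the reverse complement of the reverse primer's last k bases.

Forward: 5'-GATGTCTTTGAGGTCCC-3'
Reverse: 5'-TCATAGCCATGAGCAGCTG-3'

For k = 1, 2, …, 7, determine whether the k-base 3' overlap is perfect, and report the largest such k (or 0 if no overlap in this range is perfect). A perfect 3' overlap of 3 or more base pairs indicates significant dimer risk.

Last 7 bases (5'→3') — forward …AGGTCCC, reverse …GCAGCTG.
Reverse complement of the reverse primer's last 7 bases: CAGCTGC; its first k bases are the reverse complement of the reverse primer's last k bases, so a perfect k-base overlap needs the forward primer's last k bases to equal them.
Comparing (forward last k vs required): k=1: C vs C ✓; k=2: CC vs CA ✗; k=3: CCC vs CAG ✗; k=4: TCCC vs CAGC ✗; k=5: GTCCC vs CAGCT ✗; k=6: GGTCCC vs CAGCTG ✗; k=7: AGGTCCC vs CAGCTGC ✗.
Only k = 1 is perfect, so the longest perfect 3' overlap is 1.

Longest perfect overlap: 1 complementary base pair; below the dimer-risk threshold (threshold 3).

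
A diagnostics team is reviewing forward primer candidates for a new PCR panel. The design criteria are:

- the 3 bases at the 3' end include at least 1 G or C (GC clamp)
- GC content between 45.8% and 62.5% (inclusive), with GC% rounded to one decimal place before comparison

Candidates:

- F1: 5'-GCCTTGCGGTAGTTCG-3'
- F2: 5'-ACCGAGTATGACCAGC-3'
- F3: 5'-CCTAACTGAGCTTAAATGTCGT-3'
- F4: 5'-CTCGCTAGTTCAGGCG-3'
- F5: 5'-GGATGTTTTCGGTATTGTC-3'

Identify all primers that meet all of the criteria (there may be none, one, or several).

F1 (16 nt, A=1 T=5 G=6 C=4): 3' end TCG has 2 G/C ✓; GC 10/16 = 62.5% ✓ — passes.
F2 (16 nt, A=5 T=2 G=4 C=5): 3' end AGC has 2 G/C ✓; GC 9/16 = 56.3% ✓ — passes.
F3 (22 nt, A=6 T=7 G=4 C=5): 3' end CGT has 2 G/C ✓; GC 9/22 = 40.9%, outside 45.8–62.5% ✗ — fails.
F4 (16 nt, A=2 T=4 G=5 C=5): 3' end GCG has 3 G/C ✓; GC 10/16 = 62.5% ✓ — passes.
F5 (19 nt, A=2 T=9 G=6 C=2): 3' end GTC has 2 G/C ✓; GC 8/19 = 42.1%, outside 45.8–62.5% ✗ — fails.

F1, F2 and F4.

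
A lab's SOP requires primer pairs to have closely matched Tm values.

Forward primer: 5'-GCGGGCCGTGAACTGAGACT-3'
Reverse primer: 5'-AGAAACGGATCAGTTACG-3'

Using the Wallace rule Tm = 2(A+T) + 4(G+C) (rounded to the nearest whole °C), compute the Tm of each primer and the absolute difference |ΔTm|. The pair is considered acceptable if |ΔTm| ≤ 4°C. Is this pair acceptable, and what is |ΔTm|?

|ΔTm| = 14°C; the pair is not acceptable.

Forward: A=4 T=3 G=8 C=5 → Tm = 2·7 + 4·13 = 66°C.
Reverse: A=7 T=3 G=5 C=3 → Tm = 2·10 + 4·8 = 52°C.
|ΔTm| = |66 − 52| = 14°C, > 4°C.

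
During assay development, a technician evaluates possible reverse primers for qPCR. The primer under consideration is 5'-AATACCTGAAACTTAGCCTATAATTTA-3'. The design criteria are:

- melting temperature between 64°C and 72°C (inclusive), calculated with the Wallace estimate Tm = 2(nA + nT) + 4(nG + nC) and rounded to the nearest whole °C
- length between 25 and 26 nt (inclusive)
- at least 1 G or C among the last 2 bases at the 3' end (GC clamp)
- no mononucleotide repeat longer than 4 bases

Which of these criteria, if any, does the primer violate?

Base counts: A=11, T=9, G=2, C=5 (length 27).
Tm: Tm = 2·20 + 4·7 = 68°C ✓
length: length 27, outside 25–26 ✗
GC clamp: 3' end TA has 0 G/C, need ≥1 ✗
homopolymer run: longest run = 3 ✓

Fails: length, GC clamp.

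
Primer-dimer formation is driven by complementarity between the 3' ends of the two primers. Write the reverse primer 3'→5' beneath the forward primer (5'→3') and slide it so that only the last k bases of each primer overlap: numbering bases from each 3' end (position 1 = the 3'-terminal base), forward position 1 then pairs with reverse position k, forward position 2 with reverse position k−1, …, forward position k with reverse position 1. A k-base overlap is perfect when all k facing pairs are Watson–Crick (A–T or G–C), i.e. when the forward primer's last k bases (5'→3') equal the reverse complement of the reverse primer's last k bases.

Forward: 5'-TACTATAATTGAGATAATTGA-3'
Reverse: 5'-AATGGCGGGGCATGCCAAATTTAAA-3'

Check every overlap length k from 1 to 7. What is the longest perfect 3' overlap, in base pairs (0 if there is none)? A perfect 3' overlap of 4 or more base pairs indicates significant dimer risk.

Last 7 bases (5'→3') — forward …TAATTGA, reverse …ATTTAAA.
Reverse complement of the reverse primer's last 7 bases: TTTAAAT; its first k bases are the reverse complement of the reverse primer's last k bases, so a perfect k-base overlap needs the forward primer's last k bases to equal them.
Comparing (forward last k vs required): k=1: A vs T ✗; k=2: GA vs TT ✗; k=3: TGA vs TTT ✗; k=4: TTGA vs TTTA ✗; k=5: ATTGA vs TTTAA ✗; k=6: AATTGA vs TTTAAA ✗; k=7: TAATTGA vs TTTAAAT ✗.
No overlap length from 1 to 7 is perfect, so the longest perfect 3' overlap is 0.

Longest perfect overlap: 0 complementary base pairs; below the dimer-risk threshold (threshold 4).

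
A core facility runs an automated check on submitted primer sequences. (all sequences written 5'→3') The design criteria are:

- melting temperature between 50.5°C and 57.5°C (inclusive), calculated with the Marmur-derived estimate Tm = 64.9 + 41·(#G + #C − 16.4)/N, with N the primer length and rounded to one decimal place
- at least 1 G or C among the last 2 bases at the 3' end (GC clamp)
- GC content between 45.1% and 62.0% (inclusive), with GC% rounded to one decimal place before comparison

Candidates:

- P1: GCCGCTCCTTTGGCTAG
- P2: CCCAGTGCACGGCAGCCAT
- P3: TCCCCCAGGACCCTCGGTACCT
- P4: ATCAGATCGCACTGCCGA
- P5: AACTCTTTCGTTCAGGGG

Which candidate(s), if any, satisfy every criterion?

None of the candidates satisfy all criteria.

P1 (17 nt, A=1 T=5 G=5 C=6): Tm = 64.9 + 41·(11 − 16.4)/17 = 51.9°C ✓; 3' end AG has 1 G/C ✓; GC 11/17 = 64.7%, outside 45.1–62.0% ✗ — fails.
P2 (19 nt, A=4 T=2 G=5 C=8): Tm = 64.9 + 41·(13 − 16.4)/19 = 57.6°C, outside 50.5–57.5°C ✗; 3' end AT has 0 G/C, need ≥1 ✗; GC 13/19 = 68.4%, outside 45.1–62.0% ✗ — fails.
P3 (22 nt, A=3 T=4 G=4 C=11): Tm = 64.9 + 41·(15 − 16.4)/22 = 62.3°C, outside 50.5–57.5°C ✗; 3' end CT has 1 G/C ✓; GC 15/22 = 68.2%, outside 45.1–62.0% ✗ — fails.
P4 (18 nt, A=5 T=3 G=4 C=6): Tm = 64.9 + 41·(10 − 16.4)/18 = 50.3°C, outside 50.5–57.5°C ✗; 3' end GA has 1 G/C ✓; GC 10/18 = 55.6% ✓ — fails.
P5 (18 nt, A=3 T=6 G=5 C=4): Tm = 64.9 + 41·(9 − 16.4)/18 = 48.0°C, outside 50.5–57.5°C ✗; 3' end GG has 2 G/C ✓; GC 9/18 = 50.0% ✓ — fails.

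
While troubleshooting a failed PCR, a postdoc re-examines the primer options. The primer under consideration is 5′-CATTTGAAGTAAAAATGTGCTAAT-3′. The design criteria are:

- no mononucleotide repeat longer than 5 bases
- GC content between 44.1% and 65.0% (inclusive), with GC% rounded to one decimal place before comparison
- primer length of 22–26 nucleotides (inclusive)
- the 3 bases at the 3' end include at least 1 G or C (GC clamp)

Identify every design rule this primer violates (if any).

Fails: GC content, GC clamp.

Base counts: A=10, T=8, G=4, C=2 (length 24).
homopolymer run: longest run = 5 ✓
GC content: GC 6/24 = 25.0%, outside 44.1–65.0% ✗
length: length 24 ✓
GC clamp: 3' end AAT has 0 G/C, need ≥1 ✗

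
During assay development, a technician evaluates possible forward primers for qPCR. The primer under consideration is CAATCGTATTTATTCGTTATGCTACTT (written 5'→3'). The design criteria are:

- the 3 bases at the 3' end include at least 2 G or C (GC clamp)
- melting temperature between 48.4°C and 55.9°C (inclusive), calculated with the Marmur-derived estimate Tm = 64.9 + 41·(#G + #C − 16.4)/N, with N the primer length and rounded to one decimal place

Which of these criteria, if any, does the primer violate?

Fails: GC clamp.

Base counts: A=6, T=13, G=3, C=5 (length 27).
GC clamp: 3' end CTT has 1 G/C, need ≥2 ✗
Tm: Tm = 64.9 + 41·(8 − 16.4)/27 = 52.1°C ✓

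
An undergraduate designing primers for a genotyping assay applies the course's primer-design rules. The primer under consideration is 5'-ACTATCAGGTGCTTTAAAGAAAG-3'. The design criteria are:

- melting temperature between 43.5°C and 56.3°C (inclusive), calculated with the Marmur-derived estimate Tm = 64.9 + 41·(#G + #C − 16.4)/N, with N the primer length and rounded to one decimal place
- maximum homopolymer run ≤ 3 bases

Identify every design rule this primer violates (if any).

Base counts: A=9, T=6, G=5, C=3 (length 23).
Tm: Tm = 64.9 + 41·(8 − 16.4)/23 = 49.9°C ✓
homopolymer run: longest run = 3 ✓

Meets all criteria.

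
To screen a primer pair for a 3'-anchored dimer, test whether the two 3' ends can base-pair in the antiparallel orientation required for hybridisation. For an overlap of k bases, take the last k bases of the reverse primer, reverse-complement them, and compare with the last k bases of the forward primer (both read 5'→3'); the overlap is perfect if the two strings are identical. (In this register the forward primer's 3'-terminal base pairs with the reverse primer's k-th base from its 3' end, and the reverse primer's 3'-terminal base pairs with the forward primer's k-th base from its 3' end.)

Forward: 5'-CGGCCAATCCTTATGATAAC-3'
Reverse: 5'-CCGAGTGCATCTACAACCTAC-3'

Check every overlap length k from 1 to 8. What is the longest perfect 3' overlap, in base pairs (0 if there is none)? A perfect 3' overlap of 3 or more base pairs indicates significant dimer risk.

Longest perfect overlap: 0 complementary base pairs; below the dimer-risk threshold (threshold 3).

Last 8 bases (5'→3') — forward …ATGATAAC, reverse …CAACCTAC.
Reverse complement of the reverse primer's last 8 bases: GTAGGTTG; its first k bases are the reverse complement of the reverse primer's last k bases, so a perfect k-base overlap needs the forward primer's last k bases to equal them.
Comparing (forward last k vs required): k=1: C vs G ✗; k=2: AC vs GT ✗; k=3: AAC vs GTA ✗; k=4: TAAC vs GTAG ✗; k=5: ATAAC vs GTAGG ✗; k=6: GATAAC vs GTAGGT ✗; k=7: TGATAAC vs GTAGGTT ✗; k=8: ATGATAAC vs GTAGGTTG ✗.
No overlap length from 1 to 8 is perfect, so the longest perfect 3' overlap is 0.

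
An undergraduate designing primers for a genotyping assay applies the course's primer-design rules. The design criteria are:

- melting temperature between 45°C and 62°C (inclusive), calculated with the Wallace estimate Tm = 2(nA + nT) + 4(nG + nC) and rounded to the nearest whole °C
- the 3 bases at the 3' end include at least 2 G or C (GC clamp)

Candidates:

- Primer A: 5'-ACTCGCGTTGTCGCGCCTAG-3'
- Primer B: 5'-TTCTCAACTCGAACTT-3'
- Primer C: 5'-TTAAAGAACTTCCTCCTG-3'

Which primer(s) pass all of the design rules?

Primer C only.

Primer A (20 nt, A=2 T=5 G=6 C=7): Tm = 2·7 + 4·13 = 66°C, outside 45–62°C ✗; 3' end TAG has 1 G/C, need ≥2 ✗ — fails.
Primer B (16 nt, A=4 T=6 G=1 C=5): Tm = 2·10 + 4·6 = 44°C, outside 45–62°C ✗; 3' end CTT has 1 G/C, need ≥2 ✗ — fails.
Primer C (18 nt, A=5 T=6 G=2 C=5): Tm = 2·11 + 4·7 = 50°C ✓; 3' end CTG has 2 G/C ✓ — passes.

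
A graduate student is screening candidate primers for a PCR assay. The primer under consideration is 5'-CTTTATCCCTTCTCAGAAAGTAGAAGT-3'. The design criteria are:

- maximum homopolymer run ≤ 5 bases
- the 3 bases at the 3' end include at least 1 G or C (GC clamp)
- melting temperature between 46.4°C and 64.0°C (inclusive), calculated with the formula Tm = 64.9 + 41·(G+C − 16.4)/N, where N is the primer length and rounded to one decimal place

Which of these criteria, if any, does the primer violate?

Meets all criteria.

Base counts: A=8, T=9, G=4, C=6 (length 27).
homopolymer run: longest run = 3 ✓
GC clamp: 3' end AGT has 1 G/C ✓
Tm: Tm = 64.9 + 41·(10 − 16.4)/27 = 55.2°C ✓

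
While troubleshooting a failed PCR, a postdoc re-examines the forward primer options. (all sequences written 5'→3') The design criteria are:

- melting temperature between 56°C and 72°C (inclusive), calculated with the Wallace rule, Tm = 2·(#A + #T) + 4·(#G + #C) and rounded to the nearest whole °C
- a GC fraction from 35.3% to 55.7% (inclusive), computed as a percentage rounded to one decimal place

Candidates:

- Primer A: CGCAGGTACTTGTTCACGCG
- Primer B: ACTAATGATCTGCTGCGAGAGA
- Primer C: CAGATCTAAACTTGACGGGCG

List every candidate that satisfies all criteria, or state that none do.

Primer A (20 nt, A=3 T=5 G=6 C=6): Tm = 2·8 + 4·12 = 64°C ✓; GC 12/20 = 60.0%, outside 35.3–55.7% ✗ — fails.
Primer B (22 nt, A=7 T=5 G=6 C=4): Tm = 2·12 + 4·10 = 64°C ✓; GC 10/22 = 45.5% ✓ — passes.
Primer C (21 nt, A=6 T=4 G=6 C=5): Tm = 2·10 + 4·11 = 64°C ✓; GC 11/21 = 52.4% ✓ — passes.

Primer B and Primer C.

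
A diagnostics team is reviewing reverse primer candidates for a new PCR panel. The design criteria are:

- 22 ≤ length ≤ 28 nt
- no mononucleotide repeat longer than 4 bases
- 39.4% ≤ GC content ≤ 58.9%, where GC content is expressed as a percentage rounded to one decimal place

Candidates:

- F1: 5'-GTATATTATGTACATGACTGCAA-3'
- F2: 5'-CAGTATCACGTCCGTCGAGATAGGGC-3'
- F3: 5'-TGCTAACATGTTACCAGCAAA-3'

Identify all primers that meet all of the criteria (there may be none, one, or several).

F2 only.

F1 (23 nt, A=8 T=8 G=4 C=3): length 23 ✓; longest run = 2 ✓; GC 7/23 = 30.4%, outside 39.4–58.9% ✗ — fails.
F2 (26 nt, A=6 T=5 G=8 C=7): length 26 ✓; longest run = 3 ✓; GC 15/26 = 57.7% ✓ — passes.
F3 (21 nt, A=8 T=5 G=3 C=5): length 21, outside 22–28 ✗; longest run = 3 ✓; GC 8/21 = 38.1%, outside 39.4–58.9% ✗ — fails.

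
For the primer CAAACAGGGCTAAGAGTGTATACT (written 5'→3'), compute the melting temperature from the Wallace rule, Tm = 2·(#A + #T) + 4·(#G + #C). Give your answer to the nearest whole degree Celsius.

68°C

Base counts: A=9, T=5, G=6, C=4 (length 24).
Tm = 2·(9+5) + 4·(6+4) = 2·14 + 4·10 = 28 + 40 = 68°C.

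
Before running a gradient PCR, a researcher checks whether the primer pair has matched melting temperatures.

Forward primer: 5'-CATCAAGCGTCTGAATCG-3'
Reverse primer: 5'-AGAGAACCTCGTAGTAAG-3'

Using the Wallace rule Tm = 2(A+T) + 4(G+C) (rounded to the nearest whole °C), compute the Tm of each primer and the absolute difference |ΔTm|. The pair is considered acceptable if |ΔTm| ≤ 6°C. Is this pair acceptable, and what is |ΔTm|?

Forward: A=5 T=4 G=4 C=5 → Tm = 2·9 + 4·9 = 54°C.
Reverse: A=7 T=3 G=5 C=3 → Tm = 2·10 + 4·8 = 52°C.
|ΔTm| = |54 − 52| = 2°C, ≤ 6°C.

|ΔTm| = 2°C; the pair is acceptable.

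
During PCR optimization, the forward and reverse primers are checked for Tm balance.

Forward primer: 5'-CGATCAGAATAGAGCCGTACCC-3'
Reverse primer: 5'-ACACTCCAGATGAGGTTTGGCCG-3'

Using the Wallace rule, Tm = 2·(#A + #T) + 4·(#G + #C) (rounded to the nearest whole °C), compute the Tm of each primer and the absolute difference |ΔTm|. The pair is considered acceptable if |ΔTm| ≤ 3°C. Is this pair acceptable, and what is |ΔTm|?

Forward: A=7 T=3 G=5 C=7 → Tm = 2·10 + 4·12 = 68°C.
Reverse: A=5 T=5 G=7 C=6 → Tm = 2·10 + 4·13 = 72°C.
|ΔTm| = |68 − 72| = 4°C, > 3°C.

|ΔTm| = 4°C; the pair is not acceptable.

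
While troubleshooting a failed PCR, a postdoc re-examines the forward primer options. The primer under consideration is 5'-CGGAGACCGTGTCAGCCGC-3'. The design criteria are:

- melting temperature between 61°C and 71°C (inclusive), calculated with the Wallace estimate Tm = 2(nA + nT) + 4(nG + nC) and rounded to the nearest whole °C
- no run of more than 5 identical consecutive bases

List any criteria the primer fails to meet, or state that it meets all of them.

Meets all criteria.

Base counts: A=3, T=2, G=7, C=7 (length 19).
Tm: Tm = 2·5 + 4·14 = 66°C ✓
homopolymer run: longest run = 2 ✓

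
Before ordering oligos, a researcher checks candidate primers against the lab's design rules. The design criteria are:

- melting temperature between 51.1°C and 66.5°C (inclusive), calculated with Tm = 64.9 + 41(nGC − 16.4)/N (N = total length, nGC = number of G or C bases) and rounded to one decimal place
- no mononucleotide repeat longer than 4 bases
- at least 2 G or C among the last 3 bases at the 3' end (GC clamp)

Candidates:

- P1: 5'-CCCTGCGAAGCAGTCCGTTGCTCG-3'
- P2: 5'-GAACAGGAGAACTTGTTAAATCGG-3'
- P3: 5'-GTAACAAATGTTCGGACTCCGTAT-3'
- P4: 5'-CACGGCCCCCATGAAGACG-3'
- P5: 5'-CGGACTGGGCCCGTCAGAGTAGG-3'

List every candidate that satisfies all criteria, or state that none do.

P1 (24 nt, A=3 T=5 G=7 C=9): Tm = 64.9 + 41·(16 − 16.4)/24 = 64.2°C ✓; longest run = 3 ✓; 3' end TCG has 2 G/C ✓ — passes.
P2 (24 nt, A=9 T=5 G=7 C=3): Tm = 64.9 + 41·(10 − 16.4)/24 = 54.0°C ✓; longest run = 3 ✓; 3' end CGG has 3 G/C ✓ — passes.
P3 (24 nt, A=7 T=7 G=5 C=5): Tm = 64.9 + 41·(10 − 16.4)/24 = 54.0°C ✓; longest run = 3 ✓; 3' end TAT has 0 G/C, need ≥2 ✗ — fails.
P4 (19 nt, A=5 T=1 G=5 C=8): Tm = 64.9 + 41·(13 − 16.4)/19 = 57.6°C ✓; longest run = 5, exceeds 4 ✗; 3' end ACG has 2 G/C ✓ — fails.
P5 (23 nt, A=4 T=3 G=10 C=6): Tm = 64.9 + 41·(16 − 16.4)/23 = 64.2°C ✓; longest run = 3 ✓; 3' end AGG has 2 G/C ✓ — passes.

P1, P2 and P5.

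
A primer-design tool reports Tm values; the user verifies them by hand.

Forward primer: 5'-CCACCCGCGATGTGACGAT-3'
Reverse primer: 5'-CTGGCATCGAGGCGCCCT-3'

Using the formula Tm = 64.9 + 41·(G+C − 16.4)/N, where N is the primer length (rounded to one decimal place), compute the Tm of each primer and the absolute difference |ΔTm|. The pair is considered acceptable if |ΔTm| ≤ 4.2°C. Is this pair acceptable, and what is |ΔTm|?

|ΔTm| = 1.8°C; the pair is acceptable.

Forward: G+C = 12, N = 19 → Tm = 64.9 + 41·(12 − 16.4)/19 = 55.4°C.
Reverse: G+C = 13, N = 18 → Tm = 64.9 + 41·(13 − 16.4)/18 = 57.2°C.
|ΔTm| = |55.4 − 57.2| = 1.8°C, ≤ 4.2°C.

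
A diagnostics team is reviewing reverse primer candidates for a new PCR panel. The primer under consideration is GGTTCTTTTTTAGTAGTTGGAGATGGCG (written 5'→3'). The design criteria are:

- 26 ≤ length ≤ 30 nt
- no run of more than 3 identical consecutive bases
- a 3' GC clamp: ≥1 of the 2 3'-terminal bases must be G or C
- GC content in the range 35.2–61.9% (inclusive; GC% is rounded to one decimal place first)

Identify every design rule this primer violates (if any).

Fails: homopolymer run.

Base counts: A=4, T=12, G=10, C=2 (length 28).
length: length 28 ✓
homopolymer run: longest run = 6, exceeds 3 ✗
GC clamp: 3' end CG has 2 G/C ✓
GC content: GC 12/28 = 42.9% ✓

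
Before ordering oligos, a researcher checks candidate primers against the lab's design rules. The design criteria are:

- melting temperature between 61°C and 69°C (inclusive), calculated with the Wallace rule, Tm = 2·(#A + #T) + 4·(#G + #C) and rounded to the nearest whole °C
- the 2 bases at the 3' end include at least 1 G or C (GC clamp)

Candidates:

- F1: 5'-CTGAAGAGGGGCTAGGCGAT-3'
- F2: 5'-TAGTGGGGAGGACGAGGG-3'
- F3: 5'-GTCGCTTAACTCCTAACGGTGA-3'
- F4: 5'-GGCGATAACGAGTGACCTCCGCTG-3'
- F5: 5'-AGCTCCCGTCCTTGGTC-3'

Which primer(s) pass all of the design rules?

F3 only.

F1 (20 nt, A=5 T=3 G=9 C=3): Tm = 2·8 + 4·12 = 64°C ✓; 3' end AT has 0 G/C, need ≥1 ✗ — fails.
F2 (18 nt, A=4 T=2 G=11 C=1): Tm = 2·6 + 4·12 = 60°C, outside 61–69°C ✗; 3' end GG has 2 G/C ✓ — fails.
F3 (22 nt, A=5 T=6 G=5 C=6): Tm = 2·11 + 4·11 = 66°C ✓; 3' end GA has 1 G/C ✓ — passes.
F4 (24 nt, A=5 T=4 G=8 C=7): Tm = 2·9 + 4·15 = 78°C, outside 61–69°C ✗; 3' end TG has 1 G/C ✓ — fails.
F5 (17 nt, A=1 T=5 G=4 C=7): Tm = 2·6 + 4·11 = 56°C, outside 61–69°C ✗; 3' end TC has 1 G/C ✓ — fails.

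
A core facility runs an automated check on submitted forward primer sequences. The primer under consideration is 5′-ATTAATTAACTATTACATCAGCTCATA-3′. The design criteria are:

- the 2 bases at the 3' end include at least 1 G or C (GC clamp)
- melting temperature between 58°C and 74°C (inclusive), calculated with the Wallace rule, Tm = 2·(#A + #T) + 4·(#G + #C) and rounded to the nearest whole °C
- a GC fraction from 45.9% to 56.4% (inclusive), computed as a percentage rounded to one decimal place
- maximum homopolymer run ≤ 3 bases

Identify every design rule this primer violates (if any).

Base counts: A=11, T=10, G=1, C=5 (length 27).
GC clamp: 3' end TA has 0 G/C, need ≥1 ✗
Tm: Tm = 2·21 + 4·6 = 66°C ✓
GC content: GC 6/27 = 22.2%, outside 45.9–56.4% ✗
homopolymer run: longest run = 2 ✓

Fails: GC clamp, GC content.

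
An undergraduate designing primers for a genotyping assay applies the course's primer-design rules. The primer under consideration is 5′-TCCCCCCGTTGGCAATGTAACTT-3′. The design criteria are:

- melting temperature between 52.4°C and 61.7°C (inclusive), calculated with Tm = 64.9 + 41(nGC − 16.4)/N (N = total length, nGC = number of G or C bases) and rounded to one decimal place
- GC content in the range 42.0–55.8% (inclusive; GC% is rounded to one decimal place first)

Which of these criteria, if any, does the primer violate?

Base counts: A=4, T=7, G=4, C=8 (length 23).
Tm: Tm = 64.9 + 41·(12 − 16.4)/23 = 57.1°C ✓
GC content: GC 12/23 = 52.2% ✓

Meets all criteria.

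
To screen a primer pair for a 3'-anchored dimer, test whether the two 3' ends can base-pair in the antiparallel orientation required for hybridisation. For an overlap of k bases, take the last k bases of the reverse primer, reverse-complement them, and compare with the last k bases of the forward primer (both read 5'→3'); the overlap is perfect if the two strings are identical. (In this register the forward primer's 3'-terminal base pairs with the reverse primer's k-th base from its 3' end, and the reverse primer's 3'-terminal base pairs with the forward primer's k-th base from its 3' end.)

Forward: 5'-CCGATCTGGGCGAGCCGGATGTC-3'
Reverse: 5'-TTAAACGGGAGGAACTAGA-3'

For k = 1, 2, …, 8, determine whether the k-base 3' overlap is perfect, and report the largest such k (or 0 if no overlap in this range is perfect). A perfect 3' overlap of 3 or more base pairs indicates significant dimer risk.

Longest perfect overlap: 2 complementary base pairs; below the dimer-risk threshold (threshold 3).

Last 8 bases (5'→3') — forward …CGGATGTC, reverse …GAACTAGA.
Reverse complement of the reverse primer's last 8 bases: TCTAGTTC; its first k bases are the reverse complement of the reverse primer's last k bases, so a perfect k-base overlap needs the forward primer's last k bases to equal them.
Comparing (forward last k vs required): k=1: C vs T ✗; k=2: TC vs TC ✓; k=3: GTC vs TCT ✗; k=4: TGTC vs TCTA ✗; k=5: ATGTC vs TCTAG ✗; k=6: GATGTC vs TCTAGT ✗; k=7: GGATGTC vs TCTAGTT ✗; k=8: CGGATGTC vs TCTAGTTC ✗.
Only k = 2 is perfect, so the longest perfect 3' overlap is 2.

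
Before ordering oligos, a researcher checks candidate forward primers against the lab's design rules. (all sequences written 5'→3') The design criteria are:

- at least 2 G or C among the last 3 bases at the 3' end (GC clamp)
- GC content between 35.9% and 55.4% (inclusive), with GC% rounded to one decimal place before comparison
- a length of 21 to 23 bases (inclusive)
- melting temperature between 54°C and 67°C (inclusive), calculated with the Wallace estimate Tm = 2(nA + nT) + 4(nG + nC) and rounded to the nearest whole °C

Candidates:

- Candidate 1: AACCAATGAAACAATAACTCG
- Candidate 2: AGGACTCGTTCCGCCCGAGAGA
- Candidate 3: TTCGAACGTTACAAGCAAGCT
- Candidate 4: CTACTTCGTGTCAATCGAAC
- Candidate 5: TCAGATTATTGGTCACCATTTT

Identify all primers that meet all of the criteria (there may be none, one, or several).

Candidate 3 only.

Candidate 1 (21 nt, A=11 T=3 G=2 C=5): 3' end TCG has 2 G/C ✓; GC 7/21 = 33.3%, outside 35.9–55.4% ✗; length 21 ✓; Tm = 2·14 + 4·7 = 56°C ✓ — fails.
Candidate 2 (22 nt, A=5 T=3 G=7 C=7): 3' end AGA has 1 G/C, need ≥2 ✗; GC 14/22 = 63.6%, outside 35.9–55.4% ✗; length 22 ✓; Tm = 2·8 + 4·14 = 72°C, outside 54–67°C ✗ — fails.
Candidate 3 (21 nt, A=7 T=5 G=4 C=5): 3' end GCT has 2 G/C ✓; GC 9/21 = 42.9% ✓; length 21 ✓; Tm = 2·12 + 4·9 = 60°C ✓ — passes.
Candidate 4 (20 nt, A=5 T=6 G=3 C=6): 3' end AAC has 1 G/C, need ≥2 ✗; GC 9/20 = 45.0% ✓; length 20, outside 21–23 ✗; Tm = 2·11 + 4·9 = 58°C ✓ — fails.
Candidate 5 (22 nt, A=5 T=10 G=3 C=4): 3' end TTT has 0 G/C, need ≥2 ✗; GC 7/22 = 31.8%, outside 35.9–55.4% ✗; length 22 ✓; Tm = 2·15 + 4·7 = 58°C ✓ — fails.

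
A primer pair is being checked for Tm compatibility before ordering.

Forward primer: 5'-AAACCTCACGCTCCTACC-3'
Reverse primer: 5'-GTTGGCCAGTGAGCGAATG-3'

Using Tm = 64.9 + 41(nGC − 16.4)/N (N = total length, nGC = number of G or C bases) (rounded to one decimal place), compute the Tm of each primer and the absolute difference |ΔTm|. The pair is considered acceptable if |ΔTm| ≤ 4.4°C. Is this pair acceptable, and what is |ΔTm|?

Forward: G+C = 10, N = 18 → Tm = 64.9 + 41·(10 − 16.4)/18 = 50.3°C.
Reverse: G+C = 11, N = 19 → Tm = 64.9 + 41·(11 − 16.4)/19 = 53.2°C.
|ΔTm| = |50.3 − 53.2| = 2.9°C, ≤ 4.4°C.

|ΔTm| = 2.9°C; the pair is acceptable.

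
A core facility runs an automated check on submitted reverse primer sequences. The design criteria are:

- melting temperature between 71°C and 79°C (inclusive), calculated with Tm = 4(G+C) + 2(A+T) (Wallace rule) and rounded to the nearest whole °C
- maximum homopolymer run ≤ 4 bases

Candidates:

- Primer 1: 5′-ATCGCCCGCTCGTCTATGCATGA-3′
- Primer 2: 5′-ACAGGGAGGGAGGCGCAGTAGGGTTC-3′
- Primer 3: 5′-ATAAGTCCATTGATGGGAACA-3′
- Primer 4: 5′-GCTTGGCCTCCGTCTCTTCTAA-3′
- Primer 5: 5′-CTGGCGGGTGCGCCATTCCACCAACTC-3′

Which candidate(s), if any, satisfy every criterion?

Primer 1 only.

Primer 1 (23 nt, A=4 T=6 G=5 C=8): Tm = 2·10 + 4·13 = 72°C ✓; longest run = 3 ✓ — passes.
Primer 2 (26 nt, A=6 T=3 G=13 C=4): Tm = 2·9 + 4·17 = 86°C, outside 71–79°C ✗; longest run = 3 ✓ — fails.
Primer 3 (21 nt, A=8 T=5 G=5 C=3): Tm = 2·13 + 4·8 = 58°C, outside 71–79°C ✗; longest run = 3 ✓ — fails.
Primer 4 (22 nt, A=2 T=8 G=4 C=8): Tm = 2·10 + 4·12 = 68°C, outside 71–79°C ✗; longest run = 2 ✓ — fails.
Primer 5 (27 nt, A=4 T=5 G=7 C=11): Tm = 2·9 + 4·18 = 90°C, outside 71–79°C ✗; longest run = 3 ✓ — fails.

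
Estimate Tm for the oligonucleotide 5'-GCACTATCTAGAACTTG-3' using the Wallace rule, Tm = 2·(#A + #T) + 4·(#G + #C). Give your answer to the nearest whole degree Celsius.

48°C

Base counts: A=5, T=5, G=3, C=4 (length 17).
Tm = 2·(5+5) + 4·(3+4) = 2·10 + 4·7 = 20 + 28 = 48°C.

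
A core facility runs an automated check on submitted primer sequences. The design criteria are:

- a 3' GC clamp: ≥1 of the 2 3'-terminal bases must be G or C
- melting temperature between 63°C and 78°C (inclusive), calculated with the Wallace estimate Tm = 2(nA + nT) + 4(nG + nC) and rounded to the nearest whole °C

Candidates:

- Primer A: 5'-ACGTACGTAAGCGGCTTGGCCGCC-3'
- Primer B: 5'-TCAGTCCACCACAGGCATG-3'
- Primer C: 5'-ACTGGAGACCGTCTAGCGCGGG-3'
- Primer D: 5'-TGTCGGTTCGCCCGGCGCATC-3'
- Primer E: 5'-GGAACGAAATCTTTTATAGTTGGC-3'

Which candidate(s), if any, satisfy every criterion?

Primer A (24 nt, A=4 T=4 G=8 C=8): 3' end CC has 2 G/C ✓; Tm = 2·8 + 4·16 = 80°C, outside 63–78°C ✗ — fails.
Primer B (19 nt, A=5 T=3 G=4 C=7): 3' end TG has 1 G/C ✓; Tm = 2·8 + 4·11 = 60°C, outside 63–78°C ✗ — fails.
Primer C (22 nt, A=4 T=3 G=9 C=6): 3' end GG has 2 G/C ✓; Tm = 2·7 + 4·15 = 74°C ✓ — passes.
Primer D (21 nt, A=1 T=5 G=7 C=8): 3' end TC has 1 G/C ✓; Tm = 2·6 + 4·15 = 72°C ✓ — passes.
Primer E (24 nt, A=7 T=8 G=6 C=3): 3' end GC has 2 G/C ✓; Tm = 2·15 + 4·9 = 66°C ✓ — passes.

Primer C, Primer D and Primer E.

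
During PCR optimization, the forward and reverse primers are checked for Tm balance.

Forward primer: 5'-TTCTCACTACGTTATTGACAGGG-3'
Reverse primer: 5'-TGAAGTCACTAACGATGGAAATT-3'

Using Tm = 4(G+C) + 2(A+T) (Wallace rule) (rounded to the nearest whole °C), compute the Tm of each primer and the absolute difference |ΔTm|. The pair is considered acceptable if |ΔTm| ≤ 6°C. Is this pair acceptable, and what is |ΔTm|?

Forward: A=5 T=8 G=5 C=5 → Tm = 2·13 + 4·10 = 66°C.
Reverse: A=9 T=6 G=5 C=3 → Tm = 2·15 + 4·8 = 62°C.
|ΔTm| = |66 − 62| = 4°C, ≤ 6°C.

|ΔTm| = 4°C; the pair is acceptable.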